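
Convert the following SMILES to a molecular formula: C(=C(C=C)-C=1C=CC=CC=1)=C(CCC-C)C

C16H20

Heavy atoms from the SMILES: 16 C.
Implicit hydrogens by atom environment:
  5 × C (aromatic): 1 H each → 5
  4 × C: 2 H each → 8
  3 × C: no H
  2 × C: 3 H each → 6
  1 × C: 1 H
  1 × C (aromatic): no H
  Total hydrogens = 20.
Molecular formula: C16H20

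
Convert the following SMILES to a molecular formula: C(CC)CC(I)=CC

C7H13I

Heavy atoms from the SMILES: 7 C, 1 I.
Implicit hydrogens by atom environment:
  3 × C: 2 H each → 6
  2 × C: 3 H each → 6
  1 × C: 1 H
  1 × C: no H
  1 × I: no H
  Total hydrogens = 13.
Molecular formula: C7H13I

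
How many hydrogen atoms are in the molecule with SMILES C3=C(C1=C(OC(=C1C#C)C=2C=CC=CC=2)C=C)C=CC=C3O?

Hydrogens are implicit in SMILES; fill each atom to its normal valence:
  9 × C (aromatic): 1 H each → 9
  7 × C (aromatic): no H
  2 × C: 1 H each → 2
  1 × C: 2 H
  1 × C: no H
  1 × O: 1 H
  1 × O (aromatic): no H
  Total hydrogens = 14.

14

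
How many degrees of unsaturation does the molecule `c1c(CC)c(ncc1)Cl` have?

4

Molecular formula from the SMILES: C7H8ClN.
DoU = (2C + 2 + N − H − X)/2 = (2·7 + 2 + 1 − 8 − 1)/2 = 8/2 = 4.
(Structurally: 1 ring(s) + 3 π bond(s) = 4.)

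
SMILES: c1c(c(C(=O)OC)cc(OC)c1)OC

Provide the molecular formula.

Heavy atoms from the SMILES: 10 C, 4 O.
Implicit hydrogens by atom environment:
  4 × O: no H
  3 × C: 3 H each → 9
  3 × C (aromatic): 1 H each → 3
  3 × C (aromatic): no H
  1 × C: no H
  Total hydrogens = 12.
Molecular formula: C10H12O4

C10H12O4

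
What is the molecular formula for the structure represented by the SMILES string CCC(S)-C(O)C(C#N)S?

C6H11NOS2

Heavy atoms from the SMILES: 6 C, 1 N, 1 O, 2 S.
Implicit hydrogens by atom environment:
  3 × C: 1 H each → 3
  2 × S: 1 H each → 2
  1 × C: 3 H
  1 × C: 2 H
  1 × C: no H
  1 × N: no H
  1 × O: 1 H
  Total hydrogens = 11.
Molecular formula: C6H11NOS2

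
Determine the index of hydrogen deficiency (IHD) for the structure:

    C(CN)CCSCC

0

Molecular formula from the SMILES: C6H15NS.
DoU = (2C + 2 + N − H − X)/2 = (2·6 + 2 + 1 − 15 − 0)/2 = 0/2 = 0.
(Structurally: 0 ring(s) + 0 π bond(s) = 0.)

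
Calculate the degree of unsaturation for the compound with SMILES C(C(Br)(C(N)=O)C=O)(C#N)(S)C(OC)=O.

Molecular formula from the SMILES: C7H7BrN2O4S.
DoU = (2C + 2 + N − H − X)/2 = (2·7 + 2 + 2 − 7 − 1)/2 = 10/2 = 5.
(Structurally: 0 ring(s) + 5 π bond(s) = 5.)

5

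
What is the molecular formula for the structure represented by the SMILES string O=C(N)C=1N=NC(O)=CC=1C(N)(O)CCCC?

Heavy atoms from the SMILES: 10 C, 4 N, 3 O.
Implicit hydrogens by atom environment:
  3 × C: 2 H each → 6
  3 × C (aromatic): no H
  2 × C: no H
  2 × N: 2 H each → 4
  2 × N (aromatic): no H
  2 × O: 1 H each → 2
  1 × C: 3 H
  1 × C (aromatic): 1 H
  1 × O: no H
  Total hydrogens = 16.
Molecular formula: C10H16N4O3

C10H16N4O3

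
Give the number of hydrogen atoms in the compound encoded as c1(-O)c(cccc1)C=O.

Hydrogens are implicit in SMILES; fill each atom to its normal valence:
  4 × C (aromatic): 1 H each → 4
  2 × C (aromatic): no H
  1 × C: 1 H
  1 × O: 1 H
  1 × O: no H
  Total hydrogens = 6.

6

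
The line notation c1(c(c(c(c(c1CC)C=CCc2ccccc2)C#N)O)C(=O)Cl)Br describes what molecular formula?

C19H15BrClNO2

Heavy atoms from the SMILES: 1 Br, 19 C, 1 Cl, 1 N, 2 O.
Implicit hydrogens by atom environment:
  7 × C (aromatic): no H
  5 × C (aromatic): 1 H each → 5
  2 × C: 2 H each → 4
  2 × C: 1 H each → 2
  2 × C: no H
  1 × Br: no H
  1 × C: 3 H
  1 × Cl: no H
  1 × N: no H
  1 × O: 1 H
  1 × O: no H
  Total hydrogens = 15.
Molecular formula: C19H15BrClNO2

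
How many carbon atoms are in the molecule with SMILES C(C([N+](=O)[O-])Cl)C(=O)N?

3

The symbol for carbon appears 3 times in the SMILES. (Cl is a single chlorine, not C + l.)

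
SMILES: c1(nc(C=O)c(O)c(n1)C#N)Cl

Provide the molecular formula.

C6H2ClN3O2

Heavy atoms from the SMILES: 6 C, 1 Cl, 3 N, 2 O.
Implicit hydrogens by atom environment:
  4 × C (aromatic): no H
  2 × N (aromatic): no H
  1 × C: 1 H
  1 × C: no H
  1 × Cl: no H
  1 × N: no H
  1 × O: 1 H
  1 × O: no H
  Total hydrogens = 2.
Molecular formula: C6H2ClN3O2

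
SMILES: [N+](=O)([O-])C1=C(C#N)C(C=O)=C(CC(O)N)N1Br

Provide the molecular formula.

Heavy atoms from the SMILES: 1 Br, 8 C, 4 N, 4 O.
Implicit hydrogens by atom environment:
  4 × C (aromatic): no H
  2 × C: 1 H each → 2
  2 × O: no H
  1 × Br: no H
  1 × C: 2 H
  1 × C: no H
  1 × N: 2 H
  1 × N (aromatic): no H
  1 × N: no H
  1 × N (charge +1): no H
  1 × O: 1 H
  1 × O (charge -1): no H
  Total hydrogens = 7.
Molecular formula: C8H7BrN4O4

C8H7BrN4O4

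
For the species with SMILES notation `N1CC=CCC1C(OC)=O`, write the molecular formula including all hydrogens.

Heavy atoms from the SMILES: 7 C, 1 N, 2 O.
Implicit hydrogens by atom environment:
  3 × C: 1 H each → 3
  2 × C: 2 H each → 4
  2 × O: no H
  1 × C: 3 H
  1 × C: no H
  1 × N: 1 H
  Total hydrogens = 11.
Molecular formula: C7H11NO2

C7H11NO2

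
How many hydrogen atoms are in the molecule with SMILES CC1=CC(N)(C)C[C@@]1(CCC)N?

Hydrogens are implicit in SMILES; fill each atom to its normal valence:
  3 × C: 3 H each → 9
  3 × C: 2 H each → 6
  3 × C: no H
  2 × N: 2 H each → 4
  1 × C: 1 H
  Total hydrogens = 20.

20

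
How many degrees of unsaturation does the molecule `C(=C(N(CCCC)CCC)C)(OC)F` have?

1

Molecular formula from the SMILES: C11H22FNO.
DoU = (2C + 2 + N − H − X)/2 = (2·11 + 2 + 1 − 22 − 1)/2 = 2/2 = 1.
(Structurally: 0 ring(s) + 1 π bond(s) = 1.)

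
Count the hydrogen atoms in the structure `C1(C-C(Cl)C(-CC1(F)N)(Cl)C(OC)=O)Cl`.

11

Hydrogens are implicit in SMILES; fill each atom to its normal valence:
  3 × C: no H
  3 × Cl: no H
  2 × C: 2 H each → 4
  2 × C: 1 H each → 2
  2 × O: no H
  1 × C: 3 H
  1 × F: no H
  1 × N: 2 H
  Total hydrogens = 11.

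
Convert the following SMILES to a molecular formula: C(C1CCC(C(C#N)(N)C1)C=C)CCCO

Heavy atoms from the SMILES: 13 C, 2 N, 1 O.
Implicit hydrogens by atom environment:
  8 × C: 2 H each → 16
  3 × C: 1 H each → 3
  2 × C: no H
  1 × N: 2 H
  1 × N: no H
  1 × O: 1 H
  Total hydrogens = 22.
Molecular formula: C13H22N2O

C13H22N2O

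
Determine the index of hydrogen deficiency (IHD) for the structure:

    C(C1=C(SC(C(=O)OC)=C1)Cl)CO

4

Molecular formula from the SMILES: C8H9ClO3S.
DoU = (2C + 2 + N − H − X)/2 = (2·8 + 2 + 0 − 9 − 1)/2 = 8/2 = 4.
(Structurally: 1 ring(s) + 3 π bond(s) = 4.)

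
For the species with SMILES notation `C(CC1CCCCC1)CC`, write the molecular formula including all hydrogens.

Heavy atoms from the SMILES: 10 C.
Implicit hydrogens by atom environment:
  8 × C: 2 H each → 16
  1 × C: 3 H
  1 × C: 1 H
  Total hydrogens = 20.
Molecular formula: C10H20

C10H20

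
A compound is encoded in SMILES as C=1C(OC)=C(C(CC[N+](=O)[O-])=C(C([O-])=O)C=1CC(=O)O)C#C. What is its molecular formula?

Heavy atoms from the SMILES: 14 C, 1 N, 7 O.
Implicit hydrogens by atom environment:
  5 × C (aromatic): no H
  4 × O: no H
  3 × C: 2 H each → 6
  3 × C: no H
  2 × O (charge -1): no H
  1 × C: 3 H
  1 × C (aromatic): 1 H
  1 × C: 1 H
  1 × N (charge +1): no H
  1 × O: 1 H
  Total hydrogens = 12.
Net charge -1.
Molecular formula: C14H12NO7-

C14H12NO7-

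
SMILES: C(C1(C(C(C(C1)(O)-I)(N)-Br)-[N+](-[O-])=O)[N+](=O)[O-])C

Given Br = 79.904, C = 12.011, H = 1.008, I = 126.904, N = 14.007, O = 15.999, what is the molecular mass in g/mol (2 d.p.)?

Molecular formula: C7H11BrIN3O5.
M = 1×79.904 + 7×12.011 + 11×1.008 + 1×126.904 + 3×14.007 + 5×15.999 = 423.99 g/mol.

423.99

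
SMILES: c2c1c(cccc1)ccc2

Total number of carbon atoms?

10

The symbol for carbon appears 10 times in the SMILES. Lowercase c denotes aromatic carbon and counts toward C.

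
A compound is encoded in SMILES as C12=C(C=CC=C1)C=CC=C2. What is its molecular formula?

Heavy atoms from the SMILES: 10 C.
Implicit hydrogens by atom environment:
  8 × C (aromatic): 1 H each → 8
  2 × C (aromatic): no H
  Total hydrogens = 8.
Molecular formula: C10H8

C10H8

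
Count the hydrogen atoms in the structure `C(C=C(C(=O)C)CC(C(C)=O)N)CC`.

19

Hydrogens are implicit in SMILES; fill each atom to its normal valence:
  3 × C: 3 H each → 9
  3 × C: 2 H each → 6
  3 × C: no H
  2 × C: 1 H each → 2
  2 × O: no H
  1 × N: 2 H
  Total hydrogens = 19.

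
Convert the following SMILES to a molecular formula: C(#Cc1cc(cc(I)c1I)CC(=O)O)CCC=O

Heavy atoms from the SMILES: 13 C, 2 I, 3 O.
Implicit hydrogens by atom environment:
  4 × C (aromatic): no H
  3 × C: 2 H each → 6
  3 × C: no H
  2 × C (aromatic): 1 H each → 2
  2 × I: no H
  2 × O: no H
  1 × C: 1 H
  1 × O: 1 H
  Total hydrogens = 10.
Molecular formula: C13H10I2O3

C13H10I2O3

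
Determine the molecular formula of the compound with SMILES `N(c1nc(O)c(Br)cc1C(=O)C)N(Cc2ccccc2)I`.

Heavy atoms from the SMILES: 1 Br, 14 C, 1 I, 3 N, 2 O.
Implicit hydrogens by atom environment:
  6 × C (aromatic): 1 H each → 6
  5 × C (aromatic): no H
  1 × Br: no H
  1 × C: 3 H
  1 × C: 2 H
  1 × C: no H
  1 × I: no H
  1 × N: 1 H
  1 × N (aromatic): no H
  1 × N: no H
  1 × O: 1 H
  1 × O: no H
  Total hydrogens = 13.
Molecular formula: C14H13BrIN3O2

C14H13BrIN3O2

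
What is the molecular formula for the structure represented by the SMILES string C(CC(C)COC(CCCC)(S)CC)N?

C12H27NOS

Heavy atoms from the SMILES: 12 C, 1 N, 1 O, 1 S.
Implicit hydrogens by atom environment:
  7 × C: 2 H each → 14
  3 × C: 3 H each → 9
  1 × C: 1 H
  1 × C: no H
  1 × N: 2 H
  1 × O: no H
  1 × S: 1 H
  Total hydrogens = 27.
Molecular formula: C12H27NOS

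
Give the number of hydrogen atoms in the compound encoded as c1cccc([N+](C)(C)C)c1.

Hydrogens are implicit in SMILES; fill each atom to its normal valence:
  5 × C (aromatic): 1 H each → 5
  3 × C: 3 H each → 9
  1 × C (aromatic): no H
  1 × N (charge +1): no H
  Total hydrogens = 14.

14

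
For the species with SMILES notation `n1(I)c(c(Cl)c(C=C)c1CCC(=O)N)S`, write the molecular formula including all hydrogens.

Heavy atoms from the SMILES: 9 C, 1 Cl, 1 I, 2 N, 1 O, 1 S.
Implicit hydrogens by atom environment:
  4 × C (aromatic): no H
  3 × C: 2 H each → 6
  1 × C: 1 H
  1 × C: no H
  1 × Cl: no H
  1 × I: no H
  1 × N: 2 H
  1 × N (aromatic): no H
  1 × O: no H
  1 × S: 1 H
  Total hydrogens = 10.
Molecular formula: C9H10ClIN2OS

C9H10ClIN2OS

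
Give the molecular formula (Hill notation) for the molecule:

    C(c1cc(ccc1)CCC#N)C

C11H13N

Heavy atoms from the SMILES: 11 C, 1 N.
Implicit hydrogens by atom environment:
  4 × C (aromatic): 1 H each → 4
  3 × C: 2 H each → 6
  2 × C (aromatic): no H
  1 × C: 3 H
  1 × C: no H
  1 × N: no H
  Total hydrogens = 13.
Molecular formula: C11H13N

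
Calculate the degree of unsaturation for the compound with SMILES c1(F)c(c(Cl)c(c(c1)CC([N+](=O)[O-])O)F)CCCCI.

5

Molecular formula from the SMILES: C12H13ClF2INO3.
DoU = (2C + 2 + N − H − X)/2 = (2·12 + 2 + 1 − 13 − 4)/2 = 10/2 = 5.
(Structurally: 1 ring(s) + 4 π bond(s) = 5.)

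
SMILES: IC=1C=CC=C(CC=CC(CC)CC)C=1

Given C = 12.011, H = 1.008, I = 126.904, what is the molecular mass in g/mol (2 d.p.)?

314.21

Molecular formula: C14H19I.
M = 14×12.011 + 19×1.008 + 1×126.904 = 314.21 g/mol.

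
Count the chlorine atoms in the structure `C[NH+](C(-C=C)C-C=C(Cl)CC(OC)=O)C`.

1

The symbol for chlorine appears 1 time in the SMILES.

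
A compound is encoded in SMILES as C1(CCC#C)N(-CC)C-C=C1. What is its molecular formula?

C10H15N

Heavy atoms from the SMILES: 10 C, 1 N.
Implicit hydrogens by atom environment:
  4 × C: 2 H each → 8
  4 × C: 1 H each → 4
  1 × C: 3 H
  1 × C: no H
  1 × N: no H
  Total hydrogens = 15.
Molecular formula: C10H15N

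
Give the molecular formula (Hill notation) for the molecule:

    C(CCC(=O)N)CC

C6H13NO

Heavy atoms from the SMILES: 6 C, 1 N, 1 O.
Implicit hydrogens by atom environment:
  4 × C: 2 H each → 8
  1 × C: 3 H
  1 × C: no H
  1 × N: 2 H
  1 × O: no H
  Total hydrogens = 13.
Molecular formula: C6H13NO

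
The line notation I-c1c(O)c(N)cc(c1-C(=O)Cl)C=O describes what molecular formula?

C8H5ClINO3

Heavy atoms from the SMILES: 8 C, 1 Cl, 1 I, 1 N, 3 O.
Implicit hydrogens by atom environment:
  5 × C (aromatic): no H
  2 × O: no H
  1 × C (aromatic): 1 H
  1 × C: 1 H
  1 × C: no H
  1 × Cl: no H
  1 × I: no H
  1 × N: 2 H
  1 × O: 1 H
  Total hydrogens = 5.
Molecular formula: C8H5ClINO3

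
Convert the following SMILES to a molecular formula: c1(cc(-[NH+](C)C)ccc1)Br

C8H11BrN+

Heavy atoms from the SMILES: 1 Br, 8 C, 1 N.
Implicit hydrogens by atom environment:
  4 × C (aromatic): 1 H each → 4
  2 × C: 3 H each → 6
  2 × C (aromatic): no H
  1 × Br: no H
  1 × N (charge +1): 1 H
  Total hydrogens = 11.
Net charge +1.
Molecular formula: C8H11BrN+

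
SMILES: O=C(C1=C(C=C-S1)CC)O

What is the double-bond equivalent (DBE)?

Molecular formula from the SMILES: C7H8O2S.
DoU = (2C + 2 + N − H − X)/2 = (2·7 + 2 + 0 − 8 − 0)/2 = 8/2 = 4.
(Structurally: 1 ring(s) + 3 π bond(s) = 4.)

4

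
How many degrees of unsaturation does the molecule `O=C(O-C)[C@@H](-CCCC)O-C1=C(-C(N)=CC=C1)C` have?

5

Molecular formula from the SMILES: C14H21NO3.
DoU = (2C + 2 + N − H − X)/2 = (2·14 + 2 + 1 − 21 − 0)/2 = 10/2 = 5.
(Structurally: 1 ring(s) + 4 π bond(s) = 5.)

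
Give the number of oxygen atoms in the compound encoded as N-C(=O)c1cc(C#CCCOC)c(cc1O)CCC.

3

The symbol for oxygen appears 3 times in the SMILES.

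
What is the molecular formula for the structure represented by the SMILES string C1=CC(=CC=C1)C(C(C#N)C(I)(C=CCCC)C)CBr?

Heavy atoms from the SMILES: 1 Br, 17 C, 1 I, 1 N.
Implicit hydrogens by atom environment:
  5 × C (aromatic): 1 H each → 5
  4 × C: 1 H each → 4
  3 × C: 2 H each → 6
  2 × C: 3 H each → 6
  2 × C: no H
  1 × Br: no H
  1 × C (aromatic): no H
  1 × I: no H
  1 × N: no H
  Total hydrogens = 21.
Molecular formula: C17H21BrIN

C17H21BrIN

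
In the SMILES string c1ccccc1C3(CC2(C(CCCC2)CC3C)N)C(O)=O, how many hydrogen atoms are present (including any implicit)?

25

Hydrogens are implicit in SMILES; fill each atom to its normal valence:
  6 × C: 2 H each → 12
  5 × C (aromatic): 1 H each → 5
  3 × C: no H
  2 × C: 1 H each → 2
  1 × C: 3 H
  1 × C (aromatic): no H
  1 × N: 2 H
  1 × O: 1 H
  1 × O: no H
  Total hydrogens = 25.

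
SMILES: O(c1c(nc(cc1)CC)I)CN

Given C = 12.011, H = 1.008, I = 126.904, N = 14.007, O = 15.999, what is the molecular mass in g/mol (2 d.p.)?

Molecular formula: C8H11IN2O.
M = 8×12.011 + 11×1.008 + 1×126.904 + 2×14.007 + 1×15.999 = 278.09 g/mol.

278.09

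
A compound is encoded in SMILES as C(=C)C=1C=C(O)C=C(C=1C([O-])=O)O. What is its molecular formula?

Heavy atoms from the SMILES: 9 C, 4 O.
Implicit hydrogens by atom environment:
  4 × C (aromatic): no H
  2 × C (aromatic): 1 H each → 2
  2 × O: 1 H each → 2
  1 × C: 2 H
  1 × C: 1 H
  1 × C: no H
  1 × O: no H
  1 × O (charge -1): no H
  Total hydrogens = 7.
Net charge -1.
Molecular formula: C9H7O4-

C9H7O4-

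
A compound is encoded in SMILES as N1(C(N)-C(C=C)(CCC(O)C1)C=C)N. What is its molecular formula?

C10H19N3O

Heavy atoms from the SMILES: 10 C, 3 N, 1 O.
Implicit hydrogens by atom environment:
  5 × C: 2 H each → 10
  4 × C: 1 H each → 4
  2 × N: 2 H each → 4
  1 × C: no H
  1 × N: no H
  1 × O: 1 H
  Total hydrogens = 19.
Molecular formula: C10H19N3O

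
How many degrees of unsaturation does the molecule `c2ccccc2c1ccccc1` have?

Molecular formula from the SMILES: C12H10.
DoU = (2C + 2 + N − H − X)/2 = (2·12 + 2 + 0 − 10 − 0)/2 = 16/2 = 8.
(Structurally: 2 ring(s) + 6 π bond(s) = 8.)

8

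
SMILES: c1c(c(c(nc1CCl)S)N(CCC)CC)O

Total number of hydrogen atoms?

17

Hydrogens are implicit in SMILES; fill each atom to its normal valence:
  4 × C: 2 H each → 8
  4 × C (aromatic): no H
  2 × C: 3 H each → 6
  1 × C (aromatic): 1 H
  1 × Cl: no H
  1 × N (aromatic): no H
  1 × N: no H
  1 × O: 1 H
  1 × S: 1 H
  Total hydrogens = 17.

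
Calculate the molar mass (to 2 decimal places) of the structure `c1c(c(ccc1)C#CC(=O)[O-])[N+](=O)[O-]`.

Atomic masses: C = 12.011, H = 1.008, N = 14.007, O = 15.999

190.13

Molecular formula: C9H4NO4-.
M = 9×12.011 + 4×1.008 + 1×14.007 + 4×15.999 = 190.13 g/mol.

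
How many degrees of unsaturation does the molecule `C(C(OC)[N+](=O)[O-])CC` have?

1

Molecular formula from the SMILES: C5H11NO3.
DoU = (2C + 2 + N − H − X)/2 = (2·5 + 2 + 1 − 11 − 0)/2 = 2/2 = 1.
(Structurally: 0 ring(s) + 1 π bond(s) = 1.)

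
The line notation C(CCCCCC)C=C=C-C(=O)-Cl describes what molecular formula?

C11H17ClO

Heavy atoms from the SMILES: 11 C, 1 Cl, 1 O.
Implicit hydrogens by atom environment:
  6 × C: 2 H each → 12
  2 × C: 1 H each → 2
  2 × C: no H
  1 × C: 3 H
  1 × Cl: no H
  1 × O: no H
  Total hydrogens = 17.
Molecular formula: C11H17ClO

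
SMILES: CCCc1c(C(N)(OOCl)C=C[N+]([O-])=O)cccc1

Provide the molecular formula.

Heavy atoms from the SMILES: 12 C, 1 Cl, 2 N, 4 O.
Implicit hydrogens by atom environment:
  4 × C (aromatic): 1 H each → 4
  3 × O: no H
  2 × C: 2 H each → 4
  2 × C: 1 H each → 2
  2 × C (aromatic): no H
  1 × C: 3 H
  1 × C: no H
  1 × Cl: no H
  1 × N: 2 H
  1 × N (charge +1): no H
  1 × O (charge -1): no H
  Total hydrogens = 15.
Molecular formula: C12H15ClN2O4

C12H15ClN2O4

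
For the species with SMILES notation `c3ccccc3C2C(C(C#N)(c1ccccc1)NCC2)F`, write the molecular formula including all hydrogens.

C18H17FN2

Heavy atoms from the SMILES: 18 C, 1 F, 2 N.
Implicit hydrogens by atom environment:
  10 × C (aromatic): 1 H each → 10
  2 × C: 2 H each → 4
  2 × C: 1 H each → 2
  2 × C: no H
  2 × C (aromatic): no H
  1 × F: no H
  1 × N: 1 H
  1 × N: no H
  Total hydrogens = 17.
Molecular formula: C18H17FN2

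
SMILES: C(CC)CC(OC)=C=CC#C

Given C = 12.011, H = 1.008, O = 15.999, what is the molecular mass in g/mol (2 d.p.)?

Molecular formula: C10H14O.
M = 10×12.011 + 14×1.008 + 1×15.999 = 150.22 g/mol.

150.22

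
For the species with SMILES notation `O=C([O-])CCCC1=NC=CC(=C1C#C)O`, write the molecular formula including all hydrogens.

C11H10NO3-

Heavy atoms from the SMILES: 11 C, 1 N, 3 O.
Implicit hydrogens by atom environment:
  3 × C: 2 H each → 6
  3 × C (aromatic): no H
  2 × C (aromatic): 1 H each → 2
  2 × C: no H
  1 × C: 1 H
  1 × N (aromatic): no H
  1 × O: 1 H
  1 × O: no H
  1 × O (charge -1): no H
  Total hydrogens = 10.
Net charge -1.
Molecular formula: C11H10NO3-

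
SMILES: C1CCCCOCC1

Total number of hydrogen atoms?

14

Hydrogens are implicit in SMILES; fill each atom to its normal valence:
  7 × C: 2 H each → 14
  1 × O: no H
  Total hydrogens = 14.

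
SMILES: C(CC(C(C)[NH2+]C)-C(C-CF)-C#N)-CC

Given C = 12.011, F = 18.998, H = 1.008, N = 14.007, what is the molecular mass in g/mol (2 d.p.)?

215.34

Molecular formula: C12H24FN2+.
M = 12×12.011 + 1×18.998 + 24×1.008 + 2×14.007 = 215.34 g/mol.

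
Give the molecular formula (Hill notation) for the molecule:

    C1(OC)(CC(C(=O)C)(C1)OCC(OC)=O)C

C11H18O5

Heavy atoms from the SMILES: 11 C, 5 O.
Implicit hydrogens by atom environment:
  5 × O: no H
  4 × C: 3 H each → 12
  4 × C: no H
  3 × C: 2 H each → 6
  Total hydrogens = 18.
Molecular formula: C11H18O5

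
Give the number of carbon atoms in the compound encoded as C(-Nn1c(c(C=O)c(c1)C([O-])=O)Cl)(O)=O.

7

The symbol for carbon appears 7 times in the SMILES. Lowercase c denotes aromatic carbon and counts toward C.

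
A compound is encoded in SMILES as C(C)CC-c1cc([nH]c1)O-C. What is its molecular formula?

Heavy atoms from the SMILES: 9 C, 1 N, 1 O.
Implicit hydrogens by atom environment:
  3 × C: 2 H each → 6
  2 × C: 3 H each → 6
  2 × C (aromatic): 1 H each → 2
  2 × C (aromatic): no H
  1 × N (aromatic): 1 H
  1 × O: no H
  Total hydrogens = 15.
Molecular formula: C9H15NO

C9H15NO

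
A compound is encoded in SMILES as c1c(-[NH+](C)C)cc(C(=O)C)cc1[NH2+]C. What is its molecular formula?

[C11H18N2O]2+

Heavy atoms from the SMILES: 11 C, 2 N, 1 O.
Implicit hydrogens by atom environment:
  4 × C: 3 H each → 12
  3 × C (aromatic): 1 H each → 3
  3 × C (aromatic): no H
  1 × C: no H
  1 × N (charge +1): 2 H
  1 × N (charge +1): 1 H
  1 × O: no H
  Total hydrogens = 18.
Net charge +2.
Molecular formula: [C11H18N2O]2+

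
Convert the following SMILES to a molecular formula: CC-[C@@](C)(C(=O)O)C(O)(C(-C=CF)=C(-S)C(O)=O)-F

Heavy atoms from the SMILES: 11 C, 2 F, 5 O, 1 S.
Implicit hydrogens by atom environment:
  6 × C: no H
  3 × O: 1 H each → 3
  2 × C: 3 H each → 6
  2 × C: 1 H each → 2
  2 × F: no H
  2 × O: no H
  1 × C: 2 H
  1 × S: 1 H
  Total hydrogens = 14.
Molecular formula: C11H14F2O5S

C11H14F2O5S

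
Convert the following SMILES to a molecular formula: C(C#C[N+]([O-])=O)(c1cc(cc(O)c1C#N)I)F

Heavy atoms from the SMILES: 10 C, 1 F, 1 I, 2 N, 3 O.
Implicit hydrogens by atom environment:
  4 × C (aromatic): no H
  3 × C: no H
  2 × C (aromatic): 1 H each → 2
  1 × C: 1 H
  1 × F: no H
  1 × I: no H
  1 × N: no H
  1 × N (charge +1): no H
  1 × O: 1 H
  1 × O: no H
  1 × O (charge -1): no H
  Total hydrogens = 4.
Molecular formula: C10H4FIN2O3

C10H4FIN2O3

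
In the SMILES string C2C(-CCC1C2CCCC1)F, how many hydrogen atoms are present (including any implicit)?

Hydrogens are implicit in SMILES; fill each atom to its normal valence:
  7 × C: 2 H each → 14
  3 × C: 1 H each → 3
  1 × F: no H
  Total hydrogens = 17.

17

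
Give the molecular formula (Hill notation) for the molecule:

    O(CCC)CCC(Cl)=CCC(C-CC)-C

C13H25ClO

Heavy atoms from the SMILES: 13 C, 1 Cl, 1 O.
Implicit hydrogens by atom environment:
  7 × C: 2 H each → 14
  3 × C: 3 H each → 9
  2 × C: 1 H each → 2
  1 × C: no H
  1 × Cl: no H
  1 × O: no H
  Total hydrogens = 25.
Molecular formula: C13H25ClO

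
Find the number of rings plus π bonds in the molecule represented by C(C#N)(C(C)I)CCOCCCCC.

2

Molecular formula from the SMILES: C11H20INO.
DoU = (2C + 2 + N − H − X)/2 = (2·11 + 2 + 1 − 20 − 1)/2 = 4/2 = 2.
(Structurally: 0 ring(s) + 2 π bond(s) = 2.)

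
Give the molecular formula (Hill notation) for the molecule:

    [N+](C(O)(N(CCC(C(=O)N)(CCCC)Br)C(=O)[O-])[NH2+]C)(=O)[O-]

C11H21BrN4O6

Heavy atoms from the SMILES: 1 Br, 11 C, 4 N, 6 O.
Implicit hydrogens by atom environment:
  5 × C: 2 H each → 10
  4 × C: no H
  3 × O: no H
  2 × C: 3 H each → 6
  2 × O (charge -1): no H
  1 × Br: no H
  1 × N (charge +1): 2 H
  1 × N: 2 H
  1 × N: no H
  1 × N (charge +1): no H
  1 × O: 1 H
  Total hydrogens = 21.
Molecular formula: C11H21BrN4O6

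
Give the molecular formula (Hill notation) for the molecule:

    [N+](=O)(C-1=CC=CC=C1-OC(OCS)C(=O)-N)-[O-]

Heavy atoms from the SMILES: 9 C, 2 N, 5 O, 1 S.
Implicit hydrogens by atom environment:
  4 × C (aromatic): 1 H each → 4
  4 × O: no H
  2 × C (aromatic): no H
  1 × C: 2 H
  1 × C: 1 H
  1 × C: no H
  1 × N: 2 H
  1 × N (charge +1): no H
  1 × O (charge -1): no H
  1 × S: 1 H
  Total hydrogens = 10.
Molecular formula: C9H10N2O5S

C9H10N2O5S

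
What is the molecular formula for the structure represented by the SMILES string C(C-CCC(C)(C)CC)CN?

Heavy atoms from the SMILES: 10 C, 1 N.
Implicit hydrogens by atom environment:
  6 × C: 2 H each → 12
  3 × C: 3 H each → 9
  1 × C: no H
  1 × N: 2 H
  Total hydrogens = 23.
Molecular formula: C10H23N

C10H23N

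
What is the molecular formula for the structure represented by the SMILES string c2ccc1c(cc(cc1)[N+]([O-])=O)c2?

Heavy atoms from the SMILES: 10 C, 1 N, 2 O.
Implicit hydrogens by atom environment:
  7 × C (aromatic): 1 H each → 7
  3 × C (aromatic): no H
  1 × N (charge +1): no H
  1 × O: no H
  1 × O (charge -1): no H
  Total hydrogens = 7.
Molecular formula: C10H7NO2

C10H7NO2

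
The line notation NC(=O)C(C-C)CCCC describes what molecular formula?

Heavy atoms from the SMILES: 8 C, 1 N, 1 O.
Implicit hydrogens by atom environment:
  4 × C: 2 H each → 8
  2 × C: 3 H each → 6
  1 × C: 1 H
  1 × C: no H
  1 × N: 2 H
  1 × O: no H
  Total hydrogens = 17.
Molecular formula: C8H17NO

C8H17NO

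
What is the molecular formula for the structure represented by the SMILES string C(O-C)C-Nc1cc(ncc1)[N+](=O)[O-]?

Heavy atoms from the SMILES: 8 C, 3 N, 3 O.
Implicit hydrogens by atom environment:
  3 × C (aromatic): 1 H each → 3
  2 × C: 2 H each → 4
  2 × C (aromatic): no H
  2 × O: no H
  1 × C: 3 H
  1 × N: 1 H
  1 × N (aromatic): no H
  1 × N (charge +1): no H
  1 × O (charge -1): no H
  Total hydrogens = 11.
Molecular formula: C8H11N3O3

C8H11N3O3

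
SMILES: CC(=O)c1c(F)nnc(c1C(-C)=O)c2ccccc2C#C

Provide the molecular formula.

C16H11FN2O2

Heavy atoms from the SMILES: 16 C, 1 F, 2 N, 2 O.
Implicit hydrogens by atom environment:
  6 × C (aromatic): no H
  4 × C (aromatic): 1 H each → 4
  3 × C: no H
  2 × C: 3 H each → 6
  2 × N (aromatic): no H
  2 × O: no H
  1 × C: 1 H
  1 × F: no H
  Total hydrogens = 11.
Molecular formula: C16H11FN2O2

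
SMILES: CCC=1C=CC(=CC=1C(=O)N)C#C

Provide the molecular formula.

C11H11NO

Heavy atoms from the SMILES: 11 C, 1 N, 1 O.
Implicit hydrogens by atom environment:
  3 × C (aromatic): 1 H each → 3
  3 × C (aromatic): no H
  2 × C: no H
  1 × C: 3 H
  1 × C: 2 H
  1 × C: 1 H
  1 × N: 2 H
  1 × O: no H
  Total hydrogens = 11.
Molecular formula: C11H11NO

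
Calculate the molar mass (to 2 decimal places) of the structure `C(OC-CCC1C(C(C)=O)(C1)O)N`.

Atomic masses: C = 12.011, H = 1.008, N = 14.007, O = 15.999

187.24

Molecular formula: C9H17NO3.
M = 9×12.011 + 17×1.008 + 1×14.007 + 3×15.999 = 187.24 g/mol.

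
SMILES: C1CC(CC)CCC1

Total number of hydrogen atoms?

16

Hydrogens are implicit in SMILES; fill each atom to its normal valence:
  6 × C: 2 H each → 12
  1 × C: 3 H
  1 × C: 1 H
  Total hydrogens = 16.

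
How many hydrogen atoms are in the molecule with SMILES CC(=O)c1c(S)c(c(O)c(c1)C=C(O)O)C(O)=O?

10

Hydrogens are implicit in SMILES; fill each atom to its normal valence:
  5 × C (aromatic): no H
  4 × O: 1 H each → 4
  3 × C: no H
  2 × O: no H
  1 × C: 3 H
  1 × C (aromatic): 1 H
  1 × C: 1 H
  1 × S: 1 H
  Total hydrogens = 10.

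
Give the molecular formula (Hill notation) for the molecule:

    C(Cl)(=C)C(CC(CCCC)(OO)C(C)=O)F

Heavy atoms from the SMILES: 11 C, 1 Cl, 1 F, 3 O.
Implicit hydrogens by atom environment:
  5 × C: 2 H each → 10
  3 × C: no H
  2 × C: 3 H each → 6
  2 × O: no H
  1 × C: 1 H
  1 × Cl: no H
  1 × F: no H
  1 × O: 1 H
  Total hydrogens = 18.
Molecular formula: C11H18ClFO3

C11H18ClFO3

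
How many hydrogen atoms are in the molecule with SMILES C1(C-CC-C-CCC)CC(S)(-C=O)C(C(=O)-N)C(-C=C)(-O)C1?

Hydrogens are implicit in SMILES; fill each atom to its normal valence:
  9 × C: 2 H each → 18
  4 × C: 1 H each → 4
  3 × C: no H
  2 × O: no H
  1 × C: 3 H
  1 × N: 2 H
  1 × O: 1 H
  1 × S: 1 H
  Total hydrogens = 29.

29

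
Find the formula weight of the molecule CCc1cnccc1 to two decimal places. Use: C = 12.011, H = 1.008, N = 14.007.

Molecular formula: C7H9N.
M = 7×12.011 + 9×1.008 + 1×14.007 = 107.16 g/mol.

107.16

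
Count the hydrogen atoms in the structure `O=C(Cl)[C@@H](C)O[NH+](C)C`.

11

Hydrogens are implicit in SMILES; fill each atom to its normal valence:
  3 × C: 3 H each → 9
  2 × O: no H
  1 × C: 1 H
  1 × C: no H
  1 × Cl: no H
  1 × N (charge +1): 1 H
  Total hydrogens = 11.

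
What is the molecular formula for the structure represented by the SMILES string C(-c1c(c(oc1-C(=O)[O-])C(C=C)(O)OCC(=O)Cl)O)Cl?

C11H9Cl2O7-

Heavy atoms from the SMILES: 11 C, 2 Cl, 7 O.
Implicit hydrogens by atom environment:
  4 × C (aromatic): no H
  3 × C: 2 H each → 6
  3 × C: no H
  3 × O: no H
  2 × Cl: no H
  2 × O: 1 H each → 2
  1 × C: 1 H
  1 × O (aromatic): no H
  1 × O (charge -1): no H
  Total hydrogens = 9.
Net charge -1.
Molecular formula: C11H9Cl2O7-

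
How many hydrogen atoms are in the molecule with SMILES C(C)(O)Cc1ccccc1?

12

Hydrogens are implicit in SMILES; fill each atom to its normal valence:
  5 × C (aromatic): 1 H each → 5
  1 × C: 3 H
  1 × C: 2 H
  1 × C: 1 H
  1 × C (aromatic): no H
  1 × O: 1 H
  Total hydrogens = 12.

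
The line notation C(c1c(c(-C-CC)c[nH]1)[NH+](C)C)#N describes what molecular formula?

C10H16N3+

Heavy atoms from the SMILES: 10 C, 3 N.
Implicit hydrogens by atom environment:
  3 × C: 3 H each → 9
  3 × C (aromatic): no H
  2 × C: 2 H each → 4
  1 × C (aromatic): 1 H
  1 × C: no H
  1 × N (aromatic): 1 H
  1 × N (charge +1): 1 H
  1 × N: no H
  Total hydrogens = 16.
Net charge +1.
Molecular formula: C10H16N3+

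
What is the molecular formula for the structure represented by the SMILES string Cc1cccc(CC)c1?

Heavy atoms from the SMILES: 9 C.
Implicit hydrogens by atom environment:
  4 × C (aromatic): 1 H each → 4
  2 × C: 3 H each → 6
  2 × C (aromatic): no H
  1 × C: 2 H
  Total hydrogens = 12.
Molecular formula: C9H12

C9H12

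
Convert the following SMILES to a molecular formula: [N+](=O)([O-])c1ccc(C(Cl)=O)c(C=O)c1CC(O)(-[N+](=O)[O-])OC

Heavy atoms from the SMILES: 11 C, 1 Cl, 2 N, 8 O.
Implicit hydrogens by atom environment:
  5 × O: no H
  4 × C (aromatic): no H
  2 × C (aromatic): 1 H each → 2
  2 × C: no H
  2 × N (charge +1): no H
  2 × O (charge -1): no H
  1 × C: 3 H
  1 × C: 2 H
  1 × C: 1 H
  1 × Cl: no H
  1 × O: 1 H
  Total hydrogens = 9.
Molecular formula: C11H9ClN2O8

C11H9ClN2O8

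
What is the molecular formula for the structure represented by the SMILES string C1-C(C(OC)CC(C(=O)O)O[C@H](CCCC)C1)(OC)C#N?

Heavy atoms from the SMILES: 15 C, 1 N, 5 O.
Implicit hydrogens by atom environment:
  6 × C: 2 H each → 12
  4 × O: no H
  3 × C: 3 H each → 9
  3 × C: 1 H each → 3
  3 × C: no H
  1 × N: no H
  1 × O: 1 H
  Total hydrogens = 25.
Molecular formula: C15H25NO5

C15H25NO5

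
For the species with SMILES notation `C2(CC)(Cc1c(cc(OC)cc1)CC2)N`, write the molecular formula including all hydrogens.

Heavy atoms from the SMILES: 13 C, 1 N, 1 O.
Implicit hydrogens by atom environment:
  4 × C: 2 H each → 8
  3 × C (aromatic): 1 H each → 3
  3 × C (aromatic): no H
  2 × C: 3 H each → 6
  1 × C: no H
  1 × N: 2 H
  1 × O: no H
  Total hydrogens = 19.
Molecular formula: C13H19NO

C13H19NO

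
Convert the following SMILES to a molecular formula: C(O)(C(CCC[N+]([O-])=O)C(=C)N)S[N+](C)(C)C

C10H22N3O3S+

Heavy atoms from the SMILES: 10 C, 3 N, 3 O, 1 S.
Implicit hydrogens by atom environment:
  4 × C: 2 H each → 8
  3 × C: 3 H each → 9
  2 × C: 1 H each → 2
  2 × N (charge +1): no H
  1 × C: no H
  1 × N: 2 H
  1 × O: 1 H
  1 × O: no H
  1 × O (charge -1): no H
  1 × S: no H
  Total hydrogens = 22.
Net charge +1.
Molecular formula: C10H22N3O3S+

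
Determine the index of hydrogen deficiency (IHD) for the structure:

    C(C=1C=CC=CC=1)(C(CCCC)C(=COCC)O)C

5

Molecular formula from the SMILES: C17H26O2.
DoU = (2C + 2 + N − H − X)/2 = (2·17 + 2 + 0 − 26 − 0)/2 = 10/2 = 5.
(Structurally: 1 ring(s) + 4 π bond(s) = 5.)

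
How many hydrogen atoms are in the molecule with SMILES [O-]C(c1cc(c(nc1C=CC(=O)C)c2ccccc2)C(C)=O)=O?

14

Hydrogens are implicit in SMILES; fill each atom to its normal valence:
  6 × C (aromatic): 1 H each → 6
  5 × C (aromatic): no H
  3 × C: no H
  3 × O: no H
  2 × C: 3 H each → 6
  2 × C: 1 H each → 2
  1 × N (aromatic): no H
  1 × O (charge -1): no H
  Total hydrogens = 14.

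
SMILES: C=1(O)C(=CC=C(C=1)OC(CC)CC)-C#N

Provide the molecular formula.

C12H15NO2

Heavy atoms from the SMILES: 12 C, 1 N, 2 O.
Implicit hydrogens by atom environment:
  3 × C (aromatic): 1 H each → 3
  3 × C (aromatic): no H
  2 × C: 3 H each → 6
  2 × C: 2 H each → 4
  1 × C: 1 H
  1 × C: no H
  1 × N: no H
  1 × O: 1 H
  1 × O: no H
  Total hydrogens = 15.
Molecular formula: C12H15NO2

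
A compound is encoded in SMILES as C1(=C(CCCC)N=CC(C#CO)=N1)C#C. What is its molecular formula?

Heavy atoms from the SMILES: 12 C, 2 N, 1 O.
Implicit hydrogens by atom environment:
  3 × C: 2 H each → 6
  3 × C (aromatic): no H
  3 × C: no H
  2 × N (aromatic): no H
  1 × C: 3 H
  1 × C (aromatic): 1 H
  1 × C: 1 H
  1 × O: 1 H
  Total hydrogens = 12.
Molecular formula: C12H12N2O

C12H12N2O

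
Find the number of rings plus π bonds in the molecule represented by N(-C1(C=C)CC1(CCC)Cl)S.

2

Molecular formula from the SMILES: C8H14ClNS.
DoU = (2C + 2 + N − H − X)/2 = (2·8 + 2 + 1 − 14 − 1)/2 = 4/2 = 2.
(Structurally: 1 ring(s) + 1 π bond(s) = 2.)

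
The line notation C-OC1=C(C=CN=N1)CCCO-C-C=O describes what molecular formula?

Heavy atoms from the SMILES: 10 C, 2 N, 3 O.
Implicit hydrogens by atom environment:
  4 × C: 2 H each → 8
  3 × O: no H
  2 × C (aromatic): 1 H each → 2
  2 × C (aromatic): no H
  2 × N (aromatic): no H
  1 × C: 3 H
  1 × C: 1 H
  Total hydrogens = 14.
Molecular formula: C10H14N2O3

C10H14N2O3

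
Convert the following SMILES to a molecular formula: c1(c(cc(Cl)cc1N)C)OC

C8H10ClNO

Heavy atoms from the SMILES: 8 C, 1 Cl, 1 N, 1 O.
Implicit hydrogens by atom environment:
  4 × C (aromatic): no H
  2 × C: 3 H each → 6
  2 × C (aromatic): 1 H each → 2
  1 × Cl: no H
  1 × N: 2 H
  1 × O: no H
  Total hydrogens = 10.
Molecular formula: C8H10ClNO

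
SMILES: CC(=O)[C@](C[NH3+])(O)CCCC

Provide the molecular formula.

Heavy atoms from the SMILES: 8 C, 1 N, 2 O.
Implicit hydrogens by atom environment:
  4 × C: 2 H each → 8
  2 × C: 3 H each → 6
  2 × C: no H
  1 × N (charge +1): 3 H
  1 × O: 1 H
  1 × O: no H
  Total hydrogens = 18.
Net charge +1.
Molecular formula: C8H18NO2+

C8H18NO2+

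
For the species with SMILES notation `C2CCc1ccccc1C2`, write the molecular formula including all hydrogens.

C10H12

Heavy atoms from the SMILES: 10 C.
Implicit hydrogens by atom environment:
  4 × C: 2 H each → 8
  4 × C (aromatic): 1 H each → 4
  2 × C (aromatic): no H
  Total hydrogens = 12.
Molecular formula: C10H12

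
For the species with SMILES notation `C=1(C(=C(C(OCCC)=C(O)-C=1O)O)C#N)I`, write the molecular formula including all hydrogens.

Heavy atoms from the SMILES: 10 C, 1 I, 1 N, 4 O.
Implicit hydrogens by atom environment:
  6 × C (aromatic): no H
  3 × O: 1 H each → 3
  2 × C: 2 H each → 4
  1 × C: 3 H
  1 × C: no H
  1 × I: no H
  1 × N: no H
  1 × O: no H
  Total hydrogens = 10.
Molecular formula: C10H10INO4

C10H10INO4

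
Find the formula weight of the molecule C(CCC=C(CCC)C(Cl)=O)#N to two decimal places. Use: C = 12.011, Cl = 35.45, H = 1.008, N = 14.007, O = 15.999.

Molecular formula: C9H12ClNO.
M = 9×12.011 + 1×35.45 + 12×1.008 + 1×14.007 + 1×15.999 = 185.65 g/mol.

185.65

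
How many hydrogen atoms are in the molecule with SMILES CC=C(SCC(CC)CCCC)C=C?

24

Hydrogens are implicit in SMILES; fill each atom to its normal valence:
  6 × C: 2 H each → 12
  3 × C: 3 H each → 9
  3 × C: 1 H each → 3
  1 × C: no H
  1 × S: no H
  Total hydrogens = 24.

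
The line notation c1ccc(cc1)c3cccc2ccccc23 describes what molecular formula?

C16H12

Heavy atoms from the SMILES: 16 C.
Implicit hydrogens by atom environment:
  12 × C (aromatic): 1 H each → 12
  4 × C (aromatic): no H
  Total hydrogens = 12.
Molecular formula: C16H12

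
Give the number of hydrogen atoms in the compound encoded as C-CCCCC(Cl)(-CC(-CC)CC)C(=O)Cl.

Hydrogens are implicit in SMILES; fill each atom to its normal valence:
  7 × C: 2 H each → 14
  3 × C: 3 H each → 9
  2 × C: no H
  2 × Cl: no H
  1 × C: 1 H
  1 × O: no H
  Total hydrogens = 24.

24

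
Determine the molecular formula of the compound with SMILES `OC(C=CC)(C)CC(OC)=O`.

Heavy atoms from the SMILES: 8 C, 3 O.
Implicit hydrogens by atom environment:
  3 × C: 3 H each → 9
  2 × C: 1 H each → 2
  2 × C: no H
  2 × O: no H
  1 × C: 2 H
  1 × O: 1 H
  Total hydrogens = 14.
Molecular formula: C8H14O3

C8H14O3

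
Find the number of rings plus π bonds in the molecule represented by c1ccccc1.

4

Molecular formula from the SMILES: C6H6.
DoU = (2C + 2 + N − H − X)/2 = (2·6 + 2 + 0 − 6 − 0)/2 = 8/2 = 4.
(Structurally: 1 ring(s) + 3 π bond(s) = 4.)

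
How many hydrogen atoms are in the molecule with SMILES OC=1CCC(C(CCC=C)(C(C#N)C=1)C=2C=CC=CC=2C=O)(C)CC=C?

27

Hydrogens are implicit in SMILES; fill each atom to its normal valence:
  7 × C: 2 H each → 14
  5 × C: 1 H each → 5
  4 × C (aromatic): 1 H each → 4
  4 × C: no H
  2 × C (aromatic): no H
  1 × C: 3 H
  1 × N: no H
  1 × O: 1 H
  1 × O: no H
  Total hydrogens = 27.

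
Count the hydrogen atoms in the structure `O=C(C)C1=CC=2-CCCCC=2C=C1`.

Hydrogens are implicit in SMILES; fill each atom to its normal valence:
  4 × C: 2 H each → 8
  3 × C (aromatic): 1 H each → 3
  3 × C (aromatic): no H
  1 × C: 3 H
  1 × C: no H
  1 × O: no H
  Total hydrogens = 14.

14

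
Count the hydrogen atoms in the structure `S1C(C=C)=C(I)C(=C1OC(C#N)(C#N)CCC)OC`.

Hydrogens are implicit in SMILES; fill each atom to its normal valence:
  4 × C (aromatic): no H
  3 × C: 2 H each → 6
  3 × C: no H
  2 × C: 3 H each → 6
  2 × N: no H
  2 × O: no H
  1 × C: 1 H
  1 × I: no H
  1 × S (aromatic): no H
  Total hydrogens = 13.

13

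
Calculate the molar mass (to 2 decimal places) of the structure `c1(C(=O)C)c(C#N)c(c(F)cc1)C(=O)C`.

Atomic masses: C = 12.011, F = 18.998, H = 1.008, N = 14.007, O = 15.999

Molecular formula: C11H8FNO2.
M = 11×12.011 + 1×18.998 + 8×1.008 + 1×14.007 + 2×15.999 = 205.19 g/mol.

205.19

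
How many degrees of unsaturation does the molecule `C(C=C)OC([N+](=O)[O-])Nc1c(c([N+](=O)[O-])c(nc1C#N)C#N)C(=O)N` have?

12

Molecular formula from the SMILES: C12H9N7O6.
DoU = (2C + 2 + N − H − X)/2 = (2·12 + 2 + 7 − 9 − 0)/2 = 24/2 = 12.
(Structurally: 1 ring(s) + 11 π bond(s) = 12.)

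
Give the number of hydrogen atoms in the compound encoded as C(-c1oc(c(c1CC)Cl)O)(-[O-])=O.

Hydrogens are implicit in SMILES; fill each atom to its normal valence:
  4 × C (aromatic): no H
  1 × C: 3 H
  1 × C: 2 H
  1 × C: no H
  1 × Cl: no H
  1 × O: 1 H
  1 × O (aromatic): no H
  1 × O: no H
  1 × O (charge -1): no H
  Total hydrogens = 6.

6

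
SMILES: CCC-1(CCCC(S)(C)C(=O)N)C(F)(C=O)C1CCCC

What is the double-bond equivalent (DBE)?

3

Molecular formula from the SMILES: C16H28FNO2S.
DoU = (2C + 2 + N − H − X)/2 = (2·16 + 2 + 1 − 28 − 1)/2 = 6/2 = 3.
(Structurally: 1 ring(s) + 2 π bond(s) = 3.)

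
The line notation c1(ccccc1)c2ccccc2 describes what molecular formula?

Heavy atoms from the SMILES: 12 C.
Implicit hydrogens by atom environment:
  10 × C (aromatic): 1 H each → 10
  2 × C (aromatic): no H
  Total hydrogens = 10.
Molecular formula: C12H10

C12H10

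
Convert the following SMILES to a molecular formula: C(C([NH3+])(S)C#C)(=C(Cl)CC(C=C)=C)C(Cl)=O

C11H12Cl2NOS+

Heavy atoms from the SMILES: 11 C, 2 Cl, 1 N, 1 O, 1 S.
Implicit hydrogens by atom environment:
  6 × C: no H
  3 × C: 2 H each → 6
  2 × C: 1 H each → 2
  2 × Cl: no H
  1 × N (charge +1): 3 H
  1 × O: no H
  1 × S: 1 H
  Total hydrogens = 12.
Net charge +1.
Molecular formula: C11H12Cl2NOS+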